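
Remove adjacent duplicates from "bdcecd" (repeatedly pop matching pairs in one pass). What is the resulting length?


Input: bdcecd
Stack-based adjacent duplicate removal:
  Read 'b': push. Stack: b
  Read 'd': push. Stack: bd
  Read 'c': push. Stack: bdc
  Read 'e': push. Stack: bdce
  Read 'c': push. Stack: bdcec
  Read 'd': push. Stack: bdcecd
Final stack: "bdcecd" (length 6)

6


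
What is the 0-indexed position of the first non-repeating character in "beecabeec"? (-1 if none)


Input: beecabeec
Character frequencies:
  'a': 1
  'b': 2
  'c': 2
  'e': 4
Scanning left to right for freq == 1:
  Position 0 ('b'): freq=2, skip
  Position 1 ('e'): freq=4, skip
  Position 2 ('e'): freq=4, skip
  Position 3 ('c'): freq=2, skip
  Position 4 ('a'): unique! => answer = 4

4


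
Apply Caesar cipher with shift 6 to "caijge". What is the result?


Caesar cipher: shift "caijge" by 6
  'c' (pos 2) + 6 = pos 8 = 'i'
  'a' (pos 0) + 6 = pos 6 = 'g'
  'i' (pos 8) + 6 = pos 14 = 'o'
  'j' (pos 9) + 6 = pos 15 = 'p'
  'g' (pos 6) + 6 = pos 12 = 'm'
  'e' (pos 4) + 6 = pos 10 = 'k'
Result: igopmk

igopmk


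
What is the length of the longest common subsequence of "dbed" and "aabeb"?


LCS of "dbed" and "aabeb"
DP table:
           a    a    b    e    b
      0    0    0    0    0    0
  d   0    0    0    0    0    0
  b   0    0    0    1    1    1
  e   0    0    0    1    2    2
  d   0    0    0    1    2    2
LCS length = dp[4][5] = 2

2


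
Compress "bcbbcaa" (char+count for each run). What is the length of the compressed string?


Input: bcbbcaa
Runs:
  'b' x 1 => "b1"
  'c' x 1 => "c1"
  'b' x 2 => "b2"
  'c' x 1 => "c1"
  'a' x 2 => "a2"
Compressed: "b1c1b2c1a2"
Compressed length: 10

10


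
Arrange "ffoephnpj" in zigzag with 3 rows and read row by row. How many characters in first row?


Zigzag "ffoephnpj" into 3 rows:
Placing characters:
  'f' => row 0
  'f' => row 1
  'o' => row 2
  'e' => row 1
  'p' => row 0
  'h' => row 1
  'n' => row 2
  'p' => row 1
  'j' => row 0
Rows:
  Row 0: "fpj"
  Row 1: "fehp"
  Row 2: "on"
First row length: 3

3


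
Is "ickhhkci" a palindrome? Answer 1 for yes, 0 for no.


Input: ickhhkci
Reversed: ickhhkci
  Compare pos 0 ('i') with pos 7 ('i'): match
  Compare pos 1 ('c') with pos 6 ('c'): match
  Compare pos 2 ('k') with pos 5 ('k'): match
  Compare pos 3 ('h') with pos 4 ('h'): match
Result: palindrome

1


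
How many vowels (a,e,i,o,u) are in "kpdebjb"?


Input: kpdebjb
Checking each character:
  'k' at position 0: consonant
  'p' at position 1: consonant
  'd' at position 2: consonant
  'e' at position 3: vowel (running total: 1)
  'b' at position 4: consonant
  'j' at position 5: consonant
  'b' at position 6: consonant
Total vowels: 1

1


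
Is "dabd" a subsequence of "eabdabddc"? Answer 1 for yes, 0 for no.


Check if "dabd" is a subsequence of "eabdabddc"
Greedy scan:
  Position 0 ('e'): no match needed
  Position 1 ('a'): no match needed
  Position 2 ('b'): no match needed
  Position 3 ('d'): matches sub[0] = 'd'
  Position 4 ('a'): matches sub[1] = 'a'
  Position 5 ('b'): matches sub[2] = 'b'
  Position 6 ('d'): matches sub[3] = 'd'
  Position 7 ('d'): no match needed
  Position 8 ('c'): no match needed
All 4 characters matched => is a subsequence

1


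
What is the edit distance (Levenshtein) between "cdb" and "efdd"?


Computing edit distance: "cdb" -> "efdd"
DP table:
           e    f    d    d
      0    1    2    3    4
  c   1    1    2    3    4
  d   2    2    2    2    3
  b   3    3    3    3    3
Edit distance = dp[3][4] = 3

3


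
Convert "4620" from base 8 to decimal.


Input: "4620" in base 8
Positional expansion:
  Digit '4' (value 4) x 8^3 = 2048
  Digit '6' (value 6) x 8^2 = 384
  Digit '2' (value 2) x 8^1 = 16
  Digit '0' (value 0) x 8^0 = 0
Sum = 2448

2448


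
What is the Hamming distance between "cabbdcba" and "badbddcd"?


Comparing "cabbdcba" and "badbddcd" position by position:
  Position 0: 'c' vs 'b' => differ
  Position 1: 'a' vs 'a' => same
  Position 2: 'b' vs 'd' => differ
  Position 3: 'b' vs 'b' => same
  Position 4: 'd' vs 'd' => same
  Position 5: 'c' vs 'd' => differ
  Position 6: 'b' vs 'c' => differ
  Position 7: 'a' vs 'd' => differ
Total differences (Hamming distance): 5

5


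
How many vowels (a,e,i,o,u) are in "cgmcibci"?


Input: cgmcibci
Checking each character:
  'c' at position 0: consonant
  'g' at position 1: consonant
  'm' at position 2: consonant
  'c' at position 3: consonant
  'i' at position 4: vowel (running total: 1)
  'b' at position 5: consonant
  'c' at position 6: consonant
  'i' at position 7: vowel (running total: 2)
Total vowels: 2

2


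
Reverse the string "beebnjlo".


Input: beebnjlo
Reading characters right to left:
  Position 7: 'o'
  Position 6: 'l'
  Position 5: 'j'
  Position 4: 'n'
  Position 3: 'b'
  Position 2: 'e'
  Position 1: 'e'
  Position 0: 'b'
Reversed: oljnbeeb

oljnbeeb


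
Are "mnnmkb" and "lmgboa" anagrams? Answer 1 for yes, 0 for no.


Strings: "mnnmkb", "lmgboa"
Sorted first:  bkmmnn
Sorted second: abglmo
Differ at position 0: 'b' vs 'a' => not anagrams

0


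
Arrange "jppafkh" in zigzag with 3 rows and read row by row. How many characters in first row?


Zigzag "jppafkh" into 3 rows:
Placing characters:
  'j' => row 0
  'p' => row 1
  'p' => row 2
  'a' => row 1
  'f' => row 0
  'k' => row 1
  'h' => row 2
Rows:
  Row 0: "jf"
  Row 1: "pak"
  Row 2: "ph"
First row length: 2

2


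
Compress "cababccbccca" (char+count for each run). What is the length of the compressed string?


Input: cababccbccca
Runs:
  'c' x 1 => "c1"
  'a' x 1 => "a1"
  'b' x 1 => "b1"
  'a' x 1 => "a1"
  'b' x 1 => "b1"
  'c' x 2 => "c2"
  'b' x 1 => "b1"
  'c' x 3 => "c3"
  'a' x 1 => "a1"
Compressed: "c1a1b1a1b1c2b1c3a1"
Compressed length: 18

18


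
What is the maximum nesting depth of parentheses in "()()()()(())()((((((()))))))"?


Input: "()()()()(())()((((((()))))))"
Tracking depth:
  Position 0 '(': depth becomes 1
  Position 1 ')': depth becomes 0
  Position 2 '(': depth becomes 1
  Position 3 ')': depth becomes 0
  Position 4 '(': depth becomes 1
  Position 5 ')': depth becomes 0
  Position 6 '(': depth becomes 1
  Position 7 ')': depth becomes 0
  Position 8 '(': depth becomes 1
  Position 9 '(': depth becomes 2
  Position 10 ')': depth becomes 1
  Position 11 ')': depth becomes 0
  Position 12 '(': depth becomes 1
  Position 13 ')': depth becomes 0
  Position 14 '(': depth becomes 1
  Position 15 '(': depth becomes 2
  Position 16 '(': depth becomes 3
  Position 17 '(': depth becomes 4
  Position 18 '(': depth becomes 5
  Position 19 '(': depth becomes 6
  Position 20 '(': depth becomes 7
  Position 21 ')': depth becomes 6
  Position 22 ')': depth becomes 5
  Position 23 ')': depth becomes 4
  Position 24 ')': depth becomes 3
  Position 25 ')': depth becomes 2
  Position 26 ')': depth becomes 1
  Position 27 ')': depth becomes 0
Maximum depth reached: 7

7


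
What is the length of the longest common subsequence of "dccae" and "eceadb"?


LCS of "dccae" and "eceadb"
DP table:
           e    c    e    a    d    b
      0    0    0    0    0    0    0
  d   0    0    0    0    0    1    1
  c   0    0    1    1    1    1    1
  c   0    0    1    1    1    1    1
  a   0    0    1    1    2    2    2
  e   0    1    1    2    2    2    2
LCS length = dp[5][6] = 2

2


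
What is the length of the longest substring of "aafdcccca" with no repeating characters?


Input: "aafdcccca"
Sliding window (track last position of each char):
  Position 0 ('a'): window [0,0] length 1 -- new best
  Position 1 ('a'): repeat (last at 0), move window start to 1
  Position 1 ('a'): window [1,1] length 1
  Position 2 ('f'): window [1,2] length 2 -- new best
  Position 3 ('d'): window [1,3] length 3 -- new best
  Position 4 ('c'): window [1,4] length 4 -- new best
  Position 5 ('c'): repeat (last at 4), move window start to 5
  Position 5 ('c'): window [5,5] length 1
  Position 6 ('c'): repeat (last at 5), move window start to 6
  Position 6 ('c'): window [6,6] length 1
  Position 7 ('c'): repeat (last at 6), move window start to 7
  Position 7 ('c'): window [7,7] length 1
  Position 8 ('a'): window [7,8] length 2
Longest substring with no repeats: "afdc" with length 4

4


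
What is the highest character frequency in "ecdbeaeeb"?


Input: ecdbeaeeb
Character counts:
  'a': 1
  'b': 2
  'c': 1
  'd': 1
  'e': 4
Maximum frequency: 4

4


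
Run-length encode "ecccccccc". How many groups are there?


Input: ecccccccc
Scanning for consecutive runs:
  Group 1: 'e' x 1 (positions 0-0)
  Group 2: 'c' x 8 (positions 1-8)
Total groups: 2

2


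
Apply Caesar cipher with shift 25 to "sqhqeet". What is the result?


Caesar cipher: shift "sqhqeet" by 25
  's' (pos 18) + 25 = pos 17 = 'r'
  'q' (pos 16) + 25 = pos 15 = 'p'
  'h' (pos 7) + 25 = pos 6 = 'g'
  'q' (pos 16) + 25 = pos 15 = 'p'
  'e' (pos 4) + 25 = pos 3 = 'd'
  'e' (pos 4) + 25 = pos 3 = 'd'
  't' (pos 19) + 25 = pos 18 = 's'
Result: rpgpdds

rpgpdds


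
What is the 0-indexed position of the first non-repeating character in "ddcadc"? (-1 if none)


Input: ddcadc
Character frequencies:
  'a': 1
  'c': 2
  'd': 3
Scanning left to right for freq == 1:
  Position 0 ('d'): freq=3, skip
  Position 1 ('d'): freq=3, skip
  Position 2 ('c'): freq=2, skip
  Position 3 ('a'): unique! => answer = 3

3


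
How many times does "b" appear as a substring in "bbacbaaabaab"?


Searching for "b" in "bbacbaaabaab"
Scanning each position:
  Position 0: "b" => MATCH
  Position 1: "b" => MATCH
  Position 2: "a" => no
  Position 3: "c" => no
  Position 4: "b" => MATCH
  Position 5: "a" => no
  Position 6: "a" => no
  Position 7: "a" => no
  Position 8: "b" => MATCH
  Position 9: "a" => no
  Position 10: "a" => no
  Position 11: "b" => MATCH
Total occurrences: 5

5


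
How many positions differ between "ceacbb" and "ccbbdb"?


Comparing "ceacbb" and "ccbbdb" position by position:
  Position 0: 'c' vs 'c' => same
  Position 1: 'e' vs 'c' => DIFFER
  Position 2: 'a' vs 'b' => DIFFER
  Position 3: 'c' vs 'b' => DIFFER
  Position 4: 'b' vs 'd' => DIFFER
  Position 5: 'b' vs 'b' => same
Positions that differ: 4

4


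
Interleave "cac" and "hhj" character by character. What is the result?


Interleaving "cac" and "hhj":
  Position 0: 'c' from first, 'h' from second => "ch"
  Position 1: 'a' from first, 'h' from second => "ah"
  Position 2: 'c' from first, 'j' from second => "cj"
Result: chahcj

chahcj


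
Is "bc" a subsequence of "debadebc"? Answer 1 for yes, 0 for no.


Check if "bc" is a subsequence of "debadebc"
Greedy scan:
  Position 0 ('d'): no match needed
  Position 1 ('e'): no match needed
  Position 2 ('b'): matches sub[0] = 'b'
  Position 3 ('a'): no match needed
  Position 4 ('d'): no match needed
  Position 5 ('e'): no match needed
  Position 6 ('b'): no match needed
  Position 7 ('c'): matches sub[1] = 'c'
All 2 characters matched => is a subsequence

1


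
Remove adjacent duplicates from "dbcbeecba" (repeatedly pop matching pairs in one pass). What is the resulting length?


Input: dbcbeecba
Stack-based adjacent duplicate removal:
  Read 'd': push. Stack: d
  Read 'b': push. Stack: db
  Read 'c': push. Stack: dbc
  Read 'b': push. Stack: dbcb
  Read 'e': push. Stack: dbcbe
  Read 'e': matches stack top 'e' => pop. Stack: dbcb
  Read 'c': push. Stack: dbcbc
  Read 'b': push. Stack: dbcbcb
  Read 'a': push. Stack: dbcbcba
Final stack: "dbcbcba" (length 7)

7


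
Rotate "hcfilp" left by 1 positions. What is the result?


Input: "hcfilp", rotate left by 1
First 1 characters: "h"
Remaining characters: "cfilp"
Concatenate remaining + first: "cfilp" + "h" = "cfilph"

cfilph


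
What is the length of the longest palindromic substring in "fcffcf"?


Input: "fcffcf"
Checking substrings for palindromes:
  [0:6] "fcffcf" (len 6) => palindrome
  [1:5] "cffc" (len 4) => palindrome
  [0:3] "fcf" (len 3) => palindrome
  [3:6] "fcf" (len 3) => palindrome
  [2:4] "ff" (len 2) => palindrome
Longest palindromic substring: "fcffcf" with length 6

6


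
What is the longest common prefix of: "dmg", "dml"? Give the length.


Words: dmg, dml
  Position 0: all 'd' => match
  Position 1: all 'm' => match
  Position 2: ('g', 'l') => mismatch, stop
LCP = "dm" (length 2)

2


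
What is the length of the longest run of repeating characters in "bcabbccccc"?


Input: "bcabbccccc"
Scanning for longest run:
  Position 1 ('c'): new char, reset run to 1
  Position 2 ('a'): new char, reset run to 1
  Position 3 ('b'): new char, reset run to 1
  Position 4 ('b'): continues run of 'b', length=2
  Position 5 ('c'): new char, reset run to 1
  Position 6 ('c'): continues run of 'c', length=2
  Position 7 ('c'): continues run of 'c', length=3
  Position 8 ('c'): continues run of 'c', length=4
  Position 9 ('c'): continues run of 'c', length=5
Longest run: 'c' with length 5

5


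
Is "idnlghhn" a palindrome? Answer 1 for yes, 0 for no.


Input: idnlghhn
Reversed: nhhglndi
  Compare pos 0 ('i') with pos 7 ('n'): MISMATCH
  Compare pos 1 ('d') with pos 6 ('h'): MISMATCH
  Compare pos 2 ('n') with pos 5 ('h'): MISMATCH
  Compare pos 3 ('l') with pos 4 ('g'): MISMATCH
Result: not a palindrome

0


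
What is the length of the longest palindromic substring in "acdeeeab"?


Input: "acdeeeab"
Checking substrings for palindromes:
  [3:6] "eee" (len 3) => palindrome
  [3:5] "ee" (len 2) => palindrome
  [4:6] "ee" (len 2) => palindrome
Longest palindromic substring: "eee" with length 3

3


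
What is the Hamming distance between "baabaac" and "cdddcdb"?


Comparing "baabaac" and "cdddcdb" position by position:
  Position 0: 'b' vs 'c' => differ
  Position 1: 'a' vs 'd' => differ
  Position 2: 'a' vs 'd' => differ
  Position 3: 'b' vs 'd' => differ
  Position 4: 'a' vs 'c' => differ
  Position 5: 'a' vs 'd' => differ
  Position 6: 'c' vs 'b' => differ
Total differences (Hamming distance): 7

7


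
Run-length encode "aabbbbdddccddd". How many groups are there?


Input: aabbbbdddccddd
Scanning for consecutive runs:
  Group 1: 'a' x 2 (positions 0-1)
  Group 2: 'b' x 4 (positions 2-5)
  Group 3: 'd' x 3 (positions 6-8)
  Group 4: 'c' x 2 (positions 9-10)
  Group 5: 'd' x 3 (positions 11-13)
Total groups: 5

5


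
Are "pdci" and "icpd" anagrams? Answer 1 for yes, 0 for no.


Strings: "pdci", "icpd"
Sorted first:  cdip
Sorted second: cdip
Sorted forms match => anagrams

1


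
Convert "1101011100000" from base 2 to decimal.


Input: "1101011100000" in base 2
Positional expansion:
  Digit '1' (value 1) x 2^12 = 4096
  Digit '1' (value 1) x 2^11 = 2048
  Digit '0' (value 0) x 2^10 = 0
  Digit '1' (value 1) x 2^9 = 512
  Digit '0' (value 0) x 2^8 = 0
  Digit '1' (value 1) x 2^7 = 128
  Digit '1' (value 1) x 2^6 = 64
  Digit '1' (value 1) x 2^5 = 32
  Digit '0' (value 0) x 2^4 = 0
  Digit '0' (value 0) x 2^3 = 0
  Digit '0' (value 0) x 2^2 = 0
  Digit '0' (value 0) x 2^1 = 0
  Digit '0' (value 0) x 2^0 = 0
Sum = 6880

6880


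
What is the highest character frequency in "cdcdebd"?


Input: cdcdebd
Character counts:
  'b': 1
  'c': 2
  'd': 3
  'e': 1
Maximum frequency: 3

3


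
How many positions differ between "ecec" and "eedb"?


Comparing "ecec" and "eedb" position by position:
  Position 0: 'e' vs 'e' => same
  Position 1: 'c' vs 'e' => DIFFER
  Position 2: 'e' vs 'd' => DIFFER
  Position 3: 'c' vs 'b' => DIFFER
Positions that differ: 3

3


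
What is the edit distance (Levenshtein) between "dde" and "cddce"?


Computing edit distance: "dde" -> "cddce"
DP table:
           c    d    d    c    e
      0    1    2    3    4    5
  d   1    1    1    2    3    4
  d   2    2    1    1    2    3
  e   3    3    2    2    2    2
Edit distance = dp[3][5] = 2

2


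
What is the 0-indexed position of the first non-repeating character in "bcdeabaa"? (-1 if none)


Input: bcdeabaa
Character frequencies:
  'a': 3
  'b': 2
  'c': 1
  'd': 1
  'e': 1
Scanning left to right for freq == 1:
  Position 0 ('b'): freq=2, skip
  Position 1 ('c'): unique! => answer = 1

1


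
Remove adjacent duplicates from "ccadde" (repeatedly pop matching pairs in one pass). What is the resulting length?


Input: ccadde
Stack-based adjacent duplicate removal:
  Read 'c': push. Stack: c
  Read 'c': matches stack top 'c' => pop. Stack: (empty)
  Read 'a': push. Stack: a
  Read 'd': push. Stack: ad
  Read 'd': matches stack top 'd' => pop. Stack: a
  Read 'e': push. Stack: ae
Final stack: "ae" (length 2)

2


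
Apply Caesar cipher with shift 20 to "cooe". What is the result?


Caesar cipher: shift "cooe" by 20
  'c' (pos 2) + 20 = pos 22 = 'w'
  'o' (pos 14) + 20 = pos 8 = 'i'
  'o' (pos 14) + 20 = pos 8 = 'i'
  'e' (pos 4) + 20 = pos 24 = 'y'
Result: wiiy

wiiy


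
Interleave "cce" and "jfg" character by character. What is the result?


Interleaving "cce" and "jfg":
  Position 0: 'c' from first, 'j' from second => "cj"
  Position 1: 'c' from first, 'f' from second => "cf"
  Position 2: 'e' from first, 'g' from second => "eg"
Result: cjcfeg

cjcfeg


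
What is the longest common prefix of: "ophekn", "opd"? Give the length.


Words: ophekn, opd
  Position 0: all 'o' => match
  Position 1: all 'p' => match
  Position 2: ('h', 'd') => mismatch, stop
LCP = "op" (length 2)

2


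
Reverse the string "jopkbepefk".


Input: jopkbepefk
Reading characters right to left:
  Position 9: 'k'
  Position 8: 'f'
  Position 7: 'e'
  Position 6: 'p'
  Position 5: 'e'
  Position 4: 'b'
  Position 3: 'k'
  Position 2: 'p'
  Position 1: 'o'
  Position 0: 'j'
Reversed: kfepebkpoj

kfepebkpoj


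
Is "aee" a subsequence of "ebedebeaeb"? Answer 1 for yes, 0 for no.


Check if "aee" is a subsequence of "ebedebeaeb"
Greedy scan:
  Position 0 ('e'): no match needed
  Position 1 ('b'): no match needed
  Position 2 ('e'): no match needed
  Position 3 ('d'): no match needed
  Position 4 ('e'): no match needed
  Position 5 ('b'): no match needed
  Position 6 ('e'): no match needed
  Position 7 ('a'): matches sub[0] = 'a'
  Position 8 ('e'): matches sub[1] = 'e'
  Position 9 ('b'): no match needed
Only matched 2/3 characters => not a subsequence

0


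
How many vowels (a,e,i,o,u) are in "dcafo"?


Input: dcafo
Checking each character:
  'd' at position 0: consonant
  'c' at position 1: consonant
  'a' at position 2: vowel (running total: 1)
  'f' at position 3: consonant
  'o' at position 4: vowel (running total: 2)
Total vowels: 2

2


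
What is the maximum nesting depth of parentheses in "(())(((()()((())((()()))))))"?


Input: "(())(((()()((())((()()))))))"
Tracking depth:
  Position 0 '(': depth becomes 1
  Position 1 '(': depth becomes 2
  Position 2 ')': depth becomes 1
  Position 3 ')': depth becomes 0
  Position 4 '(': depth becomes 1
  Position 5 '(': depth becomes 2
  Position 6 '(': depth becomes 3
  Position 7 '(': depth becomes 4
  Position 8 ')': depth becomes 3
  Position 9 '(': depth becomes 4
  Position 10 ')': depth becomes 3
  Position 11 '(': depth becomes 4
  Position 12 '(': depth becomes 5
  Position 13 '(': depth becomes 6
  Position 14 ')': depth becomes 5
  Position 15 ')': depth becomes 4
  Position 16 '(': depth becomes 5
  Position 17 '(': depth becomes 6
  Position 18 '(': depth becomes 7
  Position 19 ')': depth becomes 6
  Position 20 '(': depth becomes 7
  Position 21 ')': depth becomes 6
  Position 22 ')': depth becomes 5
  Position 23 ')': depth becomes 4
  Position 24 ')': depth becomes 3
  Position 25 ')': depth becomes 2
  Position 26 ')': depth becomes 1
  Position 27 ')': depth becomes 0
Maximum depth reached: 7

7


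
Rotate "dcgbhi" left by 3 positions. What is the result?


Input: "dcgbhi", rotate left by 3
First 3 characters: "dcg"
Remaining characters: "bhi"
Concatenate remaining + first: "bhi" + "dcg" = "bhidcg"

bhidcg


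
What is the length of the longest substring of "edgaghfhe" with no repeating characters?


Input: "edgaghfhe"
Sliding window (track last position of each char):
  Position 0 ('e'): window [0,0] length 1 -- new best
  Position 1 ('d'): window [0,1] length 2 -- new best
  Position 2 ('g'): window [0,2] length 3 -- new best
  Position 3 ('a'): window [0,3] length 4 -- new best
  Position 4 ('g'): repeat (last at 2), move window start to 3
  Position 4 ('g'): window [3,4] length 2
  Position 5 ('h'): window [3,5] length 3
  Position 6 ('f'): window [3,6] length 4
  Position 7 ('h'): repeat (last at 5), move window start to 6
  Position 7 ('h'): window [6,7] length 2
  Position 8 ('e'): window [6,8] length 3
Longest substring with no repeats: "edga" with length 4

4


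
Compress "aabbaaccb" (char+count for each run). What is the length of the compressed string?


Input: aabbaaccb
Runs:
  'a' x 2 => "a2"
  'b' x 2 => "b2"
  'a' x 2 => "a2"
  'c' x 2 => "c2"
  'b' x 1 => "b1"
Compressed: "a2b2a2c2b1"
Compressed length: 10

10


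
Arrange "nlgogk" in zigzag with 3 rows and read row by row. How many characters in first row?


Zigzag "nlgogk" into 3 rows:
Placing characters:
  'n' => row 0
  'l' => row 1
  'g' => row 2
  'o' => row 1
  'g' => row 0
  'k' => row 1
Rows:
  Row 0: "ng"
  Row 1: "lok"
  Row 2: "g"
First row length: 2

2


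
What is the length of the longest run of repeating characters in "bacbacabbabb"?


Input: "bacbacabbabb"
Scanning for longest run:
  Position 1 ('a'): new char, reset run to 1
  Position 2 ('c'): new char, reset run to 1
  Position 3 ('b'): new char, reset run to 1
  Position 4 ('a'): new char, reset run to 1
  Position 5 ('c'): new char, reset run to 1
  Position 6 ('a'): new char, reset run to 1
  Position 7 ('b'): new char, reset run to 1
  Position 8 ('b'): continues run of 'b', length=2
  Position 9 ('a'): new char, reset run to 1
  Position 10 ('b'): new char, reset run to 1
  Position 11 ('b'): continues run of 'b', length=2
Longest run: 'b' with length 2

2


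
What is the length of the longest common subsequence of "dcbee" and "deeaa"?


LCS of "dcbee" and "deeaa"
DP table:
           d    e    e    a    a
      0    0    0    0    0    0
  d   0    1    1    1    1    1
  c   0    1    1    1    1    1
  b   0    1    1    1    1    1
  e   0    1    2    2    2    2
  e   0    1    2    3    3    3
LCS length = dp[5][5] = 3

3


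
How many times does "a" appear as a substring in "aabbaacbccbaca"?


Searching for "a" in "aabbaacbccbaca"
Scanning each position:
  Position 0: "a" => MATCH
  Position 1: "a" => MATCH
  Position 2: "b" => no
  Position 3: "b" => no
  Position 4: "a" => MATCH
  Position 5: "a" => MATCH
  Position 6: "c" => no
  Position 7: "b" => no
  Position 8: "c" => no
  Position 9: "c" => no
  Position 10: "b" => no
  Position 11: "a" => MATCH
  Position 12: "c" => no
  Position 13: "a" => MATCH
Total occurrences: 6

6


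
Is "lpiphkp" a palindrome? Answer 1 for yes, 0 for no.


Input: lpiphkp
Reversed: pkhpipl
  Compare pos 0 ('l') with pos 6 ('p'): MISMATCH
  Compare pos 1 ('p') with pos 5 ('k'): MISMATCH
  Compare pos 2 ('i') with pos 4 ('h'): MISMATCH
Result: not a palindrome

0


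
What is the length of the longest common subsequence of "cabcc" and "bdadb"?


LCS of "cabcc" and "bdadb"
DP table:
           b    d    a    d    b
      0    0    0    0    0    0
  c   0    0    0    0    0    0
  a   0    0    0    1    1    1
  b   0    1    1    1    1    2
  c   0    1    1    1    1    2
  c   0    1    1    1    1    2
LCS length = dp[5][5] = 2

2


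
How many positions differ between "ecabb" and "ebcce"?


Comparing "ecabb" and "ebcce" position by position:
  Position 0: 'e' vs 'e' => same
  Position 1: 'c' vs 'b' => DIFFER
  Position 2: 'a' vs 'c' => DIFFER
  Position 3: 'b' vs 'c' => DIFFER
  Position 4: 'b' vs 'e' => DIFFER
Positions that differ: 4

4


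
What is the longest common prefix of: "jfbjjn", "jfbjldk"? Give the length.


Words: jfbjjn, jfbjldk
  Position 0: all 'j' => match
  Position 1: all 'f' => match
  Position 2: all 'b' => match
  Position 3: all 'j' => match
  Position 4: ('j', 'l') => mismatch, stop
LCP = "jfbj" (length 4)

4


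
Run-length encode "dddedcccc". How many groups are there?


Input: dddedcccc
Scanning for consecutive runs:
  Group 1: 'd' x 3 (positions 0-2)
  Group 2: 'e' x 1 (positions 3-3)
  Group 3: 'd' x 1 (positions 4-4)
  Group 4: 'c' x 4 (positions 5-8)
Total groups: 4

4


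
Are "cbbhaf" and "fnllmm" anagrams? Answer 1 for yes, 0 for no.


Strings: "cbbhaf", "fnllmm"
Sorted first:  abbcfh
Sorted second: fllmmn
Differ at position 0: 'a' vs 'f' => not anagrams

0


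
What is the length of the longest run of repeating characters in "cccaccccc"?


Input: "cccaccccc"
Scanning for longest run:
  Position 1 ('c'): continues run of 'c', length=2
  Position 2 ('c'): continues run of 'c', length=3
  Position 3 ('a'): new char, reset run to 1
  Position 4 ('c'): new char, reset run to 1
  Position 5 ('c'): continues run of 'c', length=2
  Position 6 ('c'): continues run of 'c', length=3
  Position 7 ('c'): continues run of 'c', length=4
  Position 8 ('c'): continues run of 'c', length=5
Longest run: 'c' with length 5

5


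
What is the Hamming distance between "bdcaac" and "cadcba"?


Comparing "bdcaac" and "cadcba" position by position:
  Position 0: 'b' vs 'c' => differ
  Position 1: 'd' vs 'a' => differ
  Position 2: 'c' vs 'd' => differ
  Position 3: 'a' vs 'c' => differ
  Position 4: 'a' vs 'b' => differ
  Position 5: 'c' vs 'a' => differ
Total differences (Hamming distance): 6

6


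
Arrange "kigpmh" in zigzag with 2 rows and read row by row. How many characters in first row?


Zigzag "kigpmh" into 2 rows:
Placing characters:
  'k' => row 0
  'i' => row 1
  'g' => row 0
  'p' => row 1
  'm' => row 0
  'h' => row 1
Rows:
  Row 0: "kgm"
  Row 1: "iph"
First row length: 3

3


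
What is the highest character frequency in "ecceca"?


Input: ecceca
Character counts:
  'a': 1
  'c': 3
  'e': 2
Maximum frequency: 3

3


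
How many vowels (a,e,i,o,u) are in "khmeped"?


Input: khmeped
Checking each character:
  'k' at position 0: consonant
  'h' at position 1: consonant
  'm' at position 2: consonant
  'e' at position 3: vowel (running total: 1)
  'p' at position 4: consonant
  'e' at position 5: vowel (running total: 2)
  'd' at position 6: consonant
Total vowels: 2

2


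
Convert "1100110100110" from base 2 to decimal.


Input: "1100110100110" in base 2
Positional expansion:
  Digit '1' (value 1) x 2^12 = 4096
  Digit '1' (value 1) x 2^11 = 2048
  Digit '0' (value 0) x 2^10 = 0
  Digit '0' (value 0) x 2^9 = 0
  Digit '1' (value 1) x 2^8 = 256
  Digit '1' (value 1) x 2^7 = 128
  Digit '0' (value 0) x 2^6 = 0
  Digit '1' (value 1) x 2^5 = 32
  Digit '0' (value 0) x 2^4 = 0
  Digit '0' (value 0) x 2^3 = 0
  Digit '1' (value 1) x 2^2 = 4
  Digit '1' (value 1) x 2^1 = 2
  Digit '0' (value 0) x 2^0 = 0
Sum = 6566

6566


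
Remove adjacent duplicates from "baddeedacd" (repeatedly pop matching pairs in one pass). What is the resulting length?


Input: baddeedacd
Stack-based adjacent duplicate removal:
  Read 'b': push. Stack: b
  Read 'a': push. Stack: ba
  Read 'd': push. Stack: bad
  Read 'd': matches stack top 'd' => pop. Stack: ba
  Read 'e': push. Stack: bae
  Read 'e': matches stack top 'e' => pop. Stack: ba
  Read 'd': push. Stack: bad
  Read 'a': push. Stack: bada
  Read 'c': push. Stack: badac
  Read 'd': push. Stack: badacd
Final stack: "badacd" (length 6)

6


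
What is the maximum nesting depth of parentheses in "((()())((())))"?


Input: "((()())((())))"
Tracking depth:
  Position 0 '(': depth becomes 1
  Position 1 '(': depth becomes 2
  Position 2 '(': depth becomes 3
  Position 3 ')': depth becomes 2
  Position 4 '(': depth becomes 3
  Position 5 ')': depth becomes 2
  Position 6 ')': depth becomes 1
  Position 7 '(': depth becomes 2
  Position 8 '(': depth becomes 3
  Position 9 '(': depth becomes 4
  Position 10 ')': depth becomes 3
  Position 11 ')': depth becomes 2
  Position 12 ')': depth becomes 1
  Position 13 ')': depth becomes 0
Maximum depth reached: 4

4


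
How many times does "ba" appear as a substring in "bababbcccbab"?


Searching for "ba" in "bababbcccbab"
Scanning each position:
  Position 0: "ba" => MATCH
  Position 1: "ab" => no
  Position 2: "ba" => MATCH
  Position 3: "ab" => no
  Position 4: "bb" => no
  Position 5: "bc" => no
  Position 6: "cc" => no
  Position 7: "cc" => no
  Position 8: "cb" => no
  Position 9: "ba" => MATCH
  Position 10: "ab" => no
Total occurrences: 3

3


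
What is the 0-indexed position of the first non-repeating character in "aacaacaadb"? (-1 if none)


Input: aacaacaadb
Character frequencies:
  'a': 6
  'b': 1
  'c': 2
  'd': 1
Scanning left to right for freq == 1:
  Position 0 ('a'): freq=6, skip
  Position 1 ('a'): freq=6, skip
  Position 2 ('c'): freq=2, skip
  Position 3 ('a'): freq=6, skip
  Position 4 ('a'): freq=6, skip
  Position 5 ('c'): freq=2, skip
  Position 6 ('a'): freq=6, skip
  Position 7 ('a'): freq=6, skip
  Position 8 ('d'): unique! => answer = 8

8


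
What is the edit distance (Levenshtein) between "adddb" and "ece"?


Computing edit distance: "adddb" -> "ece"
DP table:
           e    c    e
      0    1    2    3
  a   1    1    2    3
  d   2    2    2    3
  d   3    3    3    3
  d   4    4    4    4
  b   5    5    5    5
Edit distance = dp[5][3] = 5

5


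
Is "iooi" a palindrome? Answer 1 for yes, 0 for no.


Input: iooi
Reversed: iooi
  Compare pos 0 ('i') with pos 3 ('i'): match
  Compare pos 1 ('o') with pos 2 ('o'): match
Result: palindrome

1


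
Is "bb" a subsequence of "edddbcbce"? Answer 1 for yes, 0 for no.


Check if "bb" is a subsequence of "edddbcbce"
Greedy scan:
  Position 0 ('e'): no match needed
  Position 1 ('d'): no match needed
  Position 2 ('d'): no match needed
  Position 3 ('d'): no match needed
  Position 4 ('b'): matches sub[0] = 'b'
  Position 5 ('c'): no match needed
  Position 6 ('b'): matches sub[1] = 'b'
  Position 7 ('c'): no match needed
  Position 8 ('e'): no match needed
All 2 characters matched => is a subsequence

1


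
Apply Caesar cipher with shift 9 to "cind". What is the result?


Caesar cipher: shift "cind" by 9
  'c' (pos 2) + 9 = pos 11 = 'l'
  'i' (pos 8) + 9 = pos 17 = 'r'
  'n' (pos 13) + 9 = pos 22 = 'w'
  'd' (pos 3) + 9 = pos 12 = 'm'
Result: lrwm

lrwm


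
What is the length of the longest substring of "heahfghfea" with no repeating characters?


Input: "heahfghfea"
Sliding window (track last position of each char):
  Position 0 ('h'): window [0,0] length 1 -- new best
  Position 1 ('e'): window [0,1] length 2 -- new best
  Position 2 ('a'): window [0,2] length 3 -- new best
  Position 3 ('h'): repeat (last at 0), move window start to 1
  Position 3 ('h'): window [1,3] length 3
  Position 4 ('f'): window [1,4] length 4 -- new best
  Position 5 ('g'): window [1,5] length 5 -- new best
  Position 6 ('h'): repeat (last at 3), move window start to 4
  Position 6 ('h'): window [4,6] length 3
  Position 7 ('f'): repeat (last at 4), move window start to 5
  Position 7 ('f'): window [5,7] length 3
  Position 8 ('e'): window [5,8] length 4
  Position 9 ('a'): window [5,9] length 5
Longest substring with no repeats: "eahfg" with length 5

5


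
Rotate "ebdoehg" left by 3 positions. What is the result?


Input: "ebdoehg", rotate left by 3
First 3 characters: "ebd"
Remaining characters: "oehg"
Concatenate remaining + first: "oehg" + "ebd" = "oehgebd"

oehgebd


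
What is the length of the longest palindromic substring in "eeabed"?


Input: "eeabed"
Checking substrings for palindromes:
  [0:2] "ee" (len 2) => palindrome
Longest palindromic substring: "ee" with length 2

2


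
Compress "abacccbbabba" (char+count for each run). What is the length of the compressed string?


Input: abacccbbabba
Runs:
  'a' x 1 => "a1"
  'b' x 1 => "b1"
  'a' x 1 => "a1"
  'c' x 3 => "c3"
  'b' x 2 => "b2"
  'a' x 1 => "a1"
  'b' x 2 => "b2"
  'a' x 1 => "a1"
Compressed: "a1b1a1c3b2a1b2a1"
Compressed length: 16

16


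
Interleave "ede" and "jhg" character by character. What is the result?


Interleaving "ede" and "jhg":
  Position 0: 'e' from first, 'j' from second => "ej"
  Position 1: 'd' from first, 'h' from second => "dh"
  Position 2: 'e' from first, 'g' from second => "eg"
Result: ejdheg

ejdheg


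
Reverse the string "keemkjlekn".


Input: keemkjlekn
Reading characters right to left:
  Position 9: 'n'
  Position 8: 'k'
  Position 7: 'e'
  Position 6: 'l'
  Position 5: 'j'
  Position 4: 'k'
  Position 3: 'm'
  Position 2: 'e'
  Position 1: 'e'
  Position 0: 'k'
Reversed: nkeljkmeek

nkeljkmeek


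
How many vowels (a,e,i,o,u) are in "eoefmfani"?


Input: eoefmfani
Checking each character:
  'e' at position 0: vowel (running total: 1)
  'o' at position 1: vowel (running total: 2)
  'e' at position 2: vowel (running total: 3)
  'f' at position 3: consonant
  'm' at position 4: consonant
  'f' at position 5: consonant
  'a' at position 6: vowel (running total: 4)
  'n' at position 7: consonant
  'i' at position 8: vowel (running total: 5)
Total vowels: 5

5


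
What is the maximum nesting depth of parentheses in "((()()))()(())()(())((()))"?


Input: "((()()))()(())()(())((()))"
Tracking depth:
  Position 0 '(': depth becomes 1
  Position 1 '(': depth becomes 2
  Position 2 '(': depth becomes 3
  Position 3 ')': depth becomes 2
  Position 4 '(': depth becomes 3
  Position 5 ')': depth becomes 2
  Position 6 ')': depth becomes 1
  Position 7 ')': depth becomes 0
  Position 8 '(': depth becomes 1
  Position 9 ')': depth becomes 0
  Position 10 '(': depth becomes 1
  Position 11 '(': depth becomes 2
  Position 12 ')': depth becomes 1
  Position 13 ')': depth becomes 0
  Position 14 '(': depth becomes 1
  Position 15 ')': depth becomes 0
  Position 16 '(': depth becomes 1
  Position 17 '(': depth becomes 2
  Position 18 ')': depth becomes 1
  Position 19 ')': depth becomes 0
  Position 20 '(': depth becomes 1
  Position 21 '(': depth becomes 2
  Position 22 '(': depth becomes 3
  Position 23 ')': depth becomes 2
  Position 24 ')': depth becomes 1
  Position 25 ')': depth becomes 0
Maximum depth reached: 3

3


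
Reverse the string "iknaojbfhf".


Input: iknaojbfhf
Reading characters right to left:
  Position 9: 'f'
  Position 8: 'h'
  Position 7: 'f'
  Position 6: 'b'
  Position 5: 'j'
  Position 4: 'o'
  Position 3: 'a'
  Position 2: 'n'
  Position 1: 'k'
  Position 0: 'i'
Reversed: fhfbjoanki

fhfbjoanki


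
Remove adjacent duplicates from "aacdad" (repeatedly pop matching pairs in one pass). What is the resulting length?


Input: aacdad
Stack-based adjacent duplicate removal:
  Read 'a': push. Stack: a
  Read 'a': matches stack top 'a' => pop. Stack: (empty)
  Read 'c': push. Stack: c
  Read 'd': push. Stack: cd
  Read 'a': push. Stack: cda
  Read 'd': push. Stack: cdad
Final stack: "cdad" (length 4)

4


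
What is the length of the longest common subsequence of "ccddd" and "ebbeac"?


LCS of "ccddd" and "ebbeac"
DP table:
           e    b    b    e    a    c
      0    0    0    0    0    0    0
  c   0    0    0    0    0    0    1
  c   0    0    0    0    0    0    1
  d   0    0    0    0    0    0    1
  d   0    0    0    0    0    0    1
  d   0    0    0    0    0    0    1
LCS length = dp[5][6] = 1

1


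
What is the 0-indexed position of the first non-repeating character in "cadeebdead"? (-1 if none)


Input: cadeebdead
Character frequencies:
  'a': 2
  'b': 1
  'c': 1
  'd': 3
  'e': 3
Scanning left to right for freq == 1:
  Position 0 ('c'): unique! => answer = 0

0


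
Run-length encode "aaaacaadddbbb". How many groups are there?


Input: aaaacaadddbbb
Scanning for consecutive runs:
  Group 1: 'a' x 4 (positions 0-3)
  Group 2: 'c' x 1 (positions 4-4)
  Group 3: 'a' x 2 (positions 5-6)
  Group 4: 'd' x 3 (positions 7-9)
  Group 5: 'b' x 3 (positions 10-12)
Total groups: 5

5


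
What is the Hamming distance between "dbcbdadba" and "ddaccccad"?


Comparing "dbcbdadba" and "ddaccccad" position by position:
  Position 0: 'd' vs 'd' => same
  Position 1: 'b' vs 'd' => differ
  Position 2: 'c' vs 'a' => differ
  Position 3: 'b' vs 'c' => differ
  Position 4: 'd' vs 'c' => differ
  Position 5: 'a' vs 'c' => differ
  Position 6: 'd' vs 'c' => differ
  Position 7: 'b' vs 'a' => differ
  Position 8: 'a' vs 'd' => differ
Total differences (Hamming distance): 8

8


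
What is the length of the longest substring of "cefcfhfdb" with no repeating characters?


Input: "cefcfhfdb"
Sliding window (track last position of each char):
  Position 0 ('c'): window [0,0] length 1 -- new best
  Position 1 ('e'): window [0,1] length 2 -- new best
  Position 2 ('f'): window [0,2] length 3 -- new best
  Position 3 ('c'): repeat (last at 0), move window start to 1
  Position 3 ('c'): window [1,3] length 3
  Position 4 ('f'): repeat (last at 2), move window start to 3
  Position 4 ('f'): window [3,4] length 2
  Position 5 ('h'): window [3,5] length 3
  Position 6 ('f'): repeat (last at 4), move window start to 5
  Position 6 ('f'): window [5,6] length 2
  Position 7 ('d'): window [5,7] length 3
  Position 8 ('b'): window [5,8] length 4 -- new best
Longest substring with no repeats: "hfdb" with length 4

4


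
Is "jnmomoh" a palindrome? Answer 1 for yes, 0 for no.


Input: jnmomoh
Reversed: homomnj
  Compare pos 0 ('j') with pos 6 ('h'): MISMATCH
  Compare pos 1 ('n') with pos 5 ('o'): MISMATCH
  Compare pos 2 ('m') with pos 4 ('m'): match
Result: not a palindrome

0


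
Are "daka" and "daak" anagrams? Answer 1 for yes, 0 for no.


Strings: "daka", "daak"
Sorted first:  aadk
Sorted second: aadk
Sorted forms match => anagrams

1


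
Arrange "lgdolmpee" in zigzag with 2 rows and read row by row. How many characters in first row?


Zigzag "lgdolmpee" into 2 rows:
Placing characters:
  'l' => row 0
  'g' => row 1
  'd' => row 0
  'o' => row 1
  'l' => row 0
  'm' => row 1
  'p' => row 0
  'e' => row 1
  'e' => row 0
Rows:
  Row 0: "ldlpe"
  Row 1: "gome"
First row length: 5

5


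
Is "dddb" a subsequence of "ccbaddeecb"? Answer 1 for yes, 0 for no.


Check if "dddb" is a subsequence of "ccbaddeecb"
Greedy scan:
  Position 0 ('c'): no match needed
  Position 1 ('c'): no match needed
  Position 2 ('b'): no match needed
  Position 3 ('a'): no match needed
  Position 4 ('d'): matches sub[0] = 'd'
  Position 5 ('d'): matches sub[1] = 'd'
  Position 6 ('e'): no match needed
  Position 7 ('e'): no match needed
  Position 8 ('c'): no match needed
  Position 9 ('b'): no match needed
Only matched 2/4 characters => not a subsequence

0


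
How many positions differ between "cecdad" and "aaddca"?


Comparing "cecdad" and "aaddca" position by position:
  Position 0: 'c' vs 'a' => DIFFER
  Position 1: 'e' vs 'a' => DIFFER
  Position 2: 'c' vs 'd' => DIFFER
  Position 3: 'd' vs 'd' => same
  Position 4: 'a' vs 'c' => DIFFER
  Position 5: 'd' vs 'a' => DIFFER
Positions that differ: 5

5


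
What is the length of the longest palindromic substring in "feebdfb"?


Input: "feebdfb"
Checking substrings for palindromes:
  [1:3] "ee" (len 2) => palindrome
Longest palindromic substring: "ee" with length 2

2


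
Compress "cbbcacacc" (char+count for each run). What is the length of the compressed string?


Input: cbbcacacc
Runs:
  'c' x 1 => "c1"
  'b' x 2 => "b2"
  'c' x 1 => "c1"
  'a' x 1 => "a1"
  'c' x 1 => "c1"
  'a' x 1 => "a1"
  'c' x 2 => "c2"
Compressed: "c1b2c1a1c1a1c2"
Compressed length: 14

14


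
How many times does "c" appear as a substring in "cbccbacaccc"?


Searching for "c" in "cbccbacaccc"
Scanning each position:
  Position 0: "c" => MATCH
  Position 1: "b" => no
  Position 2: "c" => MATCH
  Position 3: "c" => MATCH
  Position 4: "b" => no
  Position 5: "a" => no
  Position 6: "c" => MATCH
  Position 7: "a" => no
  Position 8: "c" => MATCH
  Position 9: "c" => MATCH
  Position 10: "c" => MATCH
Total occurrences: 7

7


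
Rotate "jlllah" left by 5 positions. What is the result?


Input: "jlllah", rotate left by 5
First 5 characters: "jllla"
Remaining characters: "h"
Concatenate remaining + first: "h" + "jllla" = "hjllla"

hjllla
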